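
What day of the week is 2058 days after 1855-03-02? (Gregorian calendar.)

Friday

Mar 2, 1855 is a Friday.
2058 mod 7 = 0, so 2058 days after a Friday is Friday + 0 = Friday.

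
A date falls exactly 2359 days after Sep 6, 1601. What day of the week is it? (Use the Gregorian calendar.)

Thursday

Sep 6, 1601 is a Thursday.
2359 mod 7 = 0, so 2359 days after a Thursday is Thursday + 0 = Thursday.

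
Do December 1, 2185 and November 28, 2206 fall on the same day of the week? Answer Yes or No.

No

From Dec 1, 2185 to Nov 28, 2206 is 7666 days.
7666 mod 7 = 1, so they are different weekdays.
(Dec 1, 2185 is a Thursday; Nov 28, 2206 is a Friday.)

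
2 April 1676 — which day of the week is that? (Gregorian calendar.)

Doomsday rule: the anchor day for the 1600s is Tuesday. For year 76: 76÷12 = 6 r 4, and 4÷4 = 1, so 6+4+1 = 11.
Tuesday + 11 ≡ Saturday — that's 1676's doomsday.
In April the doomsday date is Apr 4.
Apr 2 is 2 days before Apr 4; 2 mod 7 = 2, so Saturday − 2 = Thursday.

Thursday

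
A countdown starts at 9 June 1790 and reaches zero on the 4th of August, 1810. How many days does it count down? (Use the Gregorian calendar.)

Jun 9, 1790 → Jun 9, 1791: 365 days.
Jun 9, 1791 → Jun 9, 1792: 366 days (Feb 29, 1792 is in that span).
Jun 9, 1792 → Jun 9, 1793: 365 days.
Jun 9, 1793 → Jun 9, 1794: 365 days.
Jun 9, 1794 → Jun 9, 1795: 365 days.
Jun 9, 1795 → Jun 9, 1796: 366 days (Feb 29, 1796 is in that span).
Jun 9, 1796 → Jun 9, 1797: 365 days.
Jun 9, 1797 → Jun 9, 1798: 365 days.
Jun 9, 1798 → Jun 9, 1799: 365 days.
Jun 9, 1799 → Jun 9, 1800: 365 days.
Jun 9, 1800 → Jun 9, 1801: 365 days.
Jun 9, 1801 → Jun 9, 1802: 365 days.
Jun 9, 1802 → Jun 9, 1803: 365 days.
Jun 9, 1803 → Jun 9, 1804: 366 days (Feb 29, 1804 is in that span).
Jun 9, 1804 → Jun 9, 1805: 365 days.
Jun 9, 1805 → Jun 9, 1806: 365 days.
Jun 9, 1806 → Jun 9, 1807: 365 days.
Jun 9, 1807 → Jun 9, 1808: 366 days (Feb 29, 1808 is in that span).
Jun 9, 1808 → Jun 9, 1809: 365 days.
Jun 9, 1809 → Jun 9, 1810: 365 days.
Jun 9, 1810 → Jul 9, 1810: 30 days (June has 30).
Jul 9, 1810 → Aug 4, 1810: 26 days.
Total: 7360 days.

7360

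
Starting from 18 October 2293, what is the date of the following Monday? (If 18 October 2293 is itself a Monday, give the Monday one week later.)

October 23, 2293

Oct 18, 2293 is a Wednesday.
From Wednesday to the next Monday is 5 days.
Oct 18, 2293 + 5 = Oct 23, 2293.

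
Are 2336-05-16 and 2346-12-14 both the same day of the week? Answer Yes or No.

From May 16, 2336 to Dec 14, 2346 is 3864 days.
3864 mod 7 = 0, so they are the same weekday.
(May 16, 2336 is a Saturday; Dec 14, 2346 is a Saturday.)

Yes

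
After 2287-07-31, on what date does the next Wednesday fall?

Jul 31, 2287 is a Sunday.
From Sunday to the next Wednesday is 3 days.
Jul 31, 2287 + 3 = Aug 3, 2287.

August 3, 2287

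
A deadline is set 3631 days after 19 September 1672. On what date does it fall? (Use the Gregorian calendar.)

+365 (one year) → Sep 19, 1673 (3266 left).
+365 (one year) → Sep 19, 1674 (2901 left).
+365 (one year) → Sep 19, 1675 (2536 left).
+366 (one year; includes Feb 29, 1676) → Sep 19, 1676 (2170 left).
+365 (one year) → Sep 19, 1677 (1805 left).
+365 (one year) → Sep 19, 1678 (1440 left).
+365 (one year) → Sep 19, 1679 (1075 left).
+366 (one year; includes Feb 29, 1680) → Sep 19, 1680 (709 left).
+365 (one year) → Sep 19, 1681 (344 left).
Sep has 30 days: +12 → Oct 1, 1681 (332 left).
Oct has 31 days: +31 → Nov 1, 1681 (301 left).
Nov has 30 days: +30 → Dec 1, 1681 (271 left).
Dec has 31 days: +31 → Jan 1, 1682 (240 left).
Jan has 31 days: +31 → Feb 1, 1682 (209 left).
Feb has 28 days: +28 → Mar 1, 1682 (181 left).
Mar has 31 days: +31 → Apr 1, 1682 (150 left).
Apr has 30 days: +30 → May 1, 1682 (120 left).
May has 31 days: +31 → Jun 1, 1682 (89 left).
Jun has 30 days: +30 → Jul 1, 1682 (59 left).
Jul has 31 days: +31 → Aug 1, 1682 (28 left).
+28 → Aug 29, 1682.

August 29, 1682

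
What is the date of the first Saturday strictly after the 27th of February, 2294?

Feb 27, 2294 is a Tuesday.
From Tuesday to the next Saturday is 4 days.
Feb 27, 2294 + 4 = Mar 3, 2294.

March 3, 2294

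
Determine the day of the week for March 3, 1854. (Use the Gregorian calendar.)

Friday

Doomsday rule: the anchor day for the 1800s is Friday. For year 54: 54÷12 = 4 r 6, and 6÷4 = 1, so 4+6+1 = 11.
Friday + 11 ≡ Tuesday — that's 1854's doomsday.
In March the doomsday date is Mar 14.
Mar 3 is 11 days before Mar 14; 11 mod 7 = 4, so Tuesday − 4 = Friday.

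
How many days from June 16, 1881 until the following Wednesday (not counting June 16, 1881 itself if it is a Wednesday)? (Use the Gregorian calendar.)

Jun 16, 1881 is a Thursday.
From Thursday to the next Wednesday is 6 days.

6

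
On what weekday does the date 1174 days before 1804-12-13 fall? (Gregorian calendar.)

Saturday

Dec 13, 1804 is a Thursday.
1174 mod 7 = 5, so 1174 days before a Thursday is Thursday − 5 = Saturday.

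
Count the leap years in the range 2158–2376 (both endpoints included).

53

Multiples of 4 in [2158,2376]: 55.
Of those, multiples of 100: 2 (not leap unless ÷400).
Multiples of 400: 0.
Leap years = 55 − 2 + 0 = 53.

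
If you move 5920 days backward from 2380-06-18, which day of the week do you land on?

Jun 18, 2380 is a Wednesday.
5920 mod 7 = 5, so 5920 days before a Wednesday is Wednesday − 5 = Friday.

Friday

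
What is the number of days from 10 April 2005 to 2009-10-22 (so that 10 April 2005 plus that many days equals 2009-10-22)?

Apr 10, 2005 → Apr 10, 2006: 365 days.
Apr 10, 2006 → Apr 10, 2007: 365 days.
Apr 10, 2007 → Apr 10, 2008: 366 days (Feb 29, 2008 is in that span).
Apr 10, 2008 → Apr 10, 2009: 365 days.
Apr 10, 2009 → May 10, 2009: 30 days (April has 30).
May 10, 2009 → Jun 10, 2009: 31 days (May has 31).
Jun 10, 2009 → Jul 10, 2009: 30 days (June has 30).
Jul 10, 2009 → Aug 10, 2009: 31 days (July has 31).
Aug 10, 2009 → Sep 10, 2009: 31 days (August has 31).
Sep 10, 2009 → Oct 10, 2009: 30 days (September has 30).
Oct 10, 2009 → Oct 22, 2009: 12 days.
Total: 1656 days.

1656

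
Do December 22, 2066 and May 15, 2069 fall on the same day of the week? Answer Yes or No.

From Dec 22, 2066 to May 15, 2069 is 875 days.
875 mod 7 = 0, so they are the same weekday.
(Dec 22, 2066 is a Wednesday; May 15, 2069 is a Wednesday.)

Yes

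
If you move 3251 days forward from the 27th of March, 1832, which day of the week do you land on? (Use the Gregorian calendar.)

Friday

First find the weekday of Mar 27, 1832. Doomsday rule: the anchor day for the 1800s is Friday. For year 32: 32÷12 = 2 r 8, and 8÷4 = 2, so 2+8+2 = 12.
Friday + 12 ≡ Wednesday — that's 1832's doomsday.
In March the doomsday date is Mar 14.
Mar 27 is 13 days after Mar 14; 13 mod 7 = 6, so Wednesday + 6 = Tuesday.
3251 mod 7 = 3, so 3251 days after a Tuesday is Tuesday + 3 = Friday.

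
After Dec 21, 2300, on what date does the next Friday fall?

December 28, 2300

Dec 21, 2300 is a Friday.
From Friday to the next Friday is 7 days.
Dec 21, 2300 + 7 = Dec 28, 2300.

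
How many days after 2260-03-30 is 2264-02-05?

Mar 30, 2260 → Mar 30, 2261: 365 days.
Mar 30, 2261 → Mar 30, 2262: 365 days.
Mar 30, 2262 → Mar 30, 2263: 365 days.
Mar 30, 2263 → Apr 30, 2263: 31 days (March has 31).
Apr 30, 2263 → May 30, 2263: 30 days (April has 30).
May 30, 2263 → Jun 30, 2263: 31 days (May has 31).
Jun 30, 2263 → Jul 30, 2263: 30 days (June has 30).
Jul 30, 2263 → Aug 30, 2263: 31 days (July has 31).
Aug 30, 2263 → Sep 30, 2263: 31 days (August has 31).
Sep 30, 2263 → Oct 30, 2263: 30 days (September has 30).
Oct 30, 2263 → Nov 30, 2263: 31 days (October has 31).
Nov 30, 2263 → Dec 30, 2263: 30 days (November has 30).
Dec 30, 2263 → Jan 30, 2264: 31 days (December has 31).
Jan 30, 2264 → Feb 5, 2264: 6 days.
Total: 1407 days.

1407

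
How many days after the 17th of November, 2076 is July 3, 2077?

228

Nov 17, 2076 → Dec 17, 2076: 30 days (November has 30).
Dec 17, 2076 → Jan 17, 2077: 31 days (December has 31).
Jan 17, 2077 → Feb 17, 2077: 31 days (January has 31).
Feb 17, 2077 → Mar 17, 2077: 28 days (February has 28).
Mar 17, 2077 → Apr 17, 2077: 31 days (March has 31).
Apr 17, 2077 → May 17, 2077: 30 days (April has 30).
May 17, 2077 → Jun 17, 2077: 31 days (May has 31).
Jun 17, 2077 → Jul 3, 2077: 16 days.
Total: 228 days.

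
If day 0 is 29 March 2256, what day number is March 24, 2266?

3647

Mar 29, 2256 → Mar 29, 2257: 365 days.
Mar 29, 2257 → Mar 29, 2258: 365 days.
Mar 29, 2258 → Mar 29, 2259: 365 days.
Mar 29, 2259 → Mar 29, 2260: 366 days (Feb 29, 2260 is in that span).
Mar 29, 2260 → Mar 29, 2261: 365 days.
Mar 29, 2261 → Mar 29, 2262: 365 days.
Mar 29, 2262 → Mar 29, 2263: 365 days.
Mar 29, 2263 → Mar 29, 2264: 366 days (Feb 29, 2264 is in that span).
Mar 29, 2264 → Mar 29, 2265: 365 days.
Mar 29, 2265 → Apr 29, 2265: 31 days (March has 31).
Apr 29, 2265 → May 29, 2265: 30 days (April has 30).
May 29, 2265 → Jun 29, 2265: 31 days (May has 31).
Jun 29, 2265 → Jul 29, 2265: 30 days (June has 30).
Jul 29, 2265 → Aug 29, 2265: 31 days (July has 31).
Aug 29, 2265 → Sep 29, 2265: 31 days (August has 31).
Sep 29, 2265 → Oct 29, 2265: 30 days (September has 30).
Oct 29, 2265 → Nov 29, 2265: 31 days (October has 31).
Nov 29, 2265 → Dec 29, 2265: 30 days (November has 30).
Dec 29, 2265 → Jan 29, 2266: 31 days (December has 31).
Jan 29, 2266 → Feb 28, 2266: 30 days (January has 31).
Feb 28, 2266 → Mar 24, 2266: 24 days.
Total: 3647 days.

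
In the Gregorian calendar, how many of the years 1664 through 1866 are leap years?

49

Multiples of 4 in [1664,1866]: 51.
Of those, multiples of 100: 2 (not leap unless ÷400).
Multiples of 400: 0.
Leap years = 51 − 2 + 0 = 49.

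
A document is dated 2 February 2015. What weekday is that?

Monday

Doomsday rule: the anchor day for the 2000s is Tuesday. For year 15: 15÷12 = 1 r 3, and 3÷4 = 0, so 1+3+0 = 4.
Tuesday + 4 ≡ Saturday — that's 2015's doomsday.
In February the doomsday date is Feb 28 (2015 is not a leap year).
Feb 2 is 26 days before Feb 28; 26 mod 7 = 5, so Saturday − 5 = Monday.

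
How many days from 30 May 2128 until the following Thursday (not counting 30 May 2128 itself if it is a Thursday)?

4

May 30, 2128 is a Sunday.
From Sunday to the next Thursday is 4 days.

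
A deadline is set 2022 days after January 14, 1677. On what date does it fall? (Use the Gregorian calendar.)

July 29, 1682

+365 (one year) → Jan 14, 1678 (1657 left).
+365 (one year) → Jan 14, 1679 (1292 left).
+365 (one year) → Jan 14, 1680 (927 left).
+366 (one year; includes Feb 29, 1680) → Jan 14, 1681 (561 left).
+365 (one year) → Jan 14, 1682 (196 left).
Jan has 31 days: +18 → Feb 1, 1682 (178 left).
Feb has 28 days: +28 → Mar 1, 1682 (150 left).
Mar has 31 days: +31 → Apr 1, 1682 (119 left).
Apr has 30 days: +30 → May 1, 1682 (89 left).
May has 31 days: +31 → Jun 1, 1682 (58 left).
Jun has 30 days: +30 → Jul 1, 1682 (28 left).
+28 → Jul 29, 1682.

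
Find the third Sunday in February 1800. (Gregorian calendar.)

February 1, 1800 is a Saturday.
The first Sunday is therefore February 2 (1 days later).
The third Sunday is 2 + 2×7 = February 16.

February 16, 1800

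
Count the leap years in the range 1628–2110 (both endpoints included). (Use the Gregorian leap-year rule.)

Multiples of 4 in [1628,2110]: 121.
Of those, multiples of 100: 5 (not leap unless ÷400).
Multiples of 400: 1.
Leap years = 121 − 5 + 1 = 117.

117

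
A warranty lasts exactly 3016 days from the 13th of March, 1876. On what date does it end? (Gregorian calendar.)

June 15, 1884

+365 (one year) → Mar 13, 1877 (2651 left).
+365 (one year) → Mar 13, 1878 (2286 left).
+365 (one year) → Mar 13, 1879 (1921 left).
+366 (one year; includes Feb 29, 1880) → Mar 13, 1880 (1555 left).
+365 (one year) → Mar 13, 1881 (1190 left).
+365 (one year) → Mar 13, 1882 (825 left).
+365 (one year) → Mar 13, 1883 (460 left).
+366 (one year; includes Feb 29, 1884) → Mar 13, 1884 (94 left).
Mar has 31 days: +19 → Apr 1, 1884 (75 left).
Apr has 30 days: +30 → May 1, 1884 (45 left).
May has 31 days: +31 → Jun 1, 1884 (14 left).
+14 → Jun 15, 1884.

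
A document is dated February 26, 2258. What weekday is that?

Doomsday rule: the anchor day for the 2200s is Friday. For year 58: 58÷12 = 4 r 10, and 10÷4 = 2, so 4+10+2 = 16.
Friday + 16 ≡ Sunday — that's 2258's doomsday.
In February the doomsday date is Feb 28 (2258 is not a leap year).
Feb 26 is 2 days before Feb 28; 2 mod 7 = 2, so Sunday − 2 = Friday.

Friday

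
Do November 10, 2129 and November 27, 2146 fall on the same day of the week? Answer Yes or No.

From Nov 10, 2129 to Nov 27, 2146 is 6226 days.
6226 mod 7 = 3, so they are different weekdays.
(Nov 10, 2129 is a Thursday; Nov 27, 2146 is a Sunday.)

No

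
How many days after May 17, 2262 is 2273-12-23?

4238

May 17, 2262 → May 17, 2263: 365 days.
May 17, 2263 → May 17, 2264: 366 days (Feb 29, 2264 is in that span).
May 17, 2264 → May 17, 2265: 365 days.
May 17, 2265 → May 17, 2266: 365 days.
May 17, 2266 → May 17, 2267: 365 days.
May 17, 2267 → May 17, 2268: 366 days (Feb 29, 2268 is in that span).
May 17, 2268 → May 17, 2269: 365 days.
May 17, 2269 → May 17, 2270: 365 days.
May 17, 2270 → May 17, 2271: 365 days.
May 17, 2271 → May 17, 2272: 366 days (Feb 29, 2272 is in that span).
May 17, 2272 → May 17, 2273: 365 days.
May 17, 2273 → Jun 17, 2273: 31 days (May has 31).
Jun 17, 2273 → Jul 17, 2273: 30 days (June has 30).
Jul 17, 2273 → Aug 17, 2273: 31 days (July has 31).
Aug 17, 2273 → Sep 17, 2273: 31 days (August has 31).
Sep 17, 2273 → Oct 17, 2273: 30 days (September has 30).
Oct 17, 2273 → Nov 17, 2273: 31 days (October has 31).
Nov 17, 2273 → Dec 17, 2273: 30 days (November has 30).
Dec 17, 2273 → Dec 23, 2273: 6 days.
Total: 4238 days.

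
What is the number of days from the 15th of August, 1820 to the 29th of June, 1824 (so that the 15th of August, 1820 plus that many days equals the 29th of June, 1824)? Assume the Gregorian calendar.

Aug 15, 1820 → Aug 15, 1821: 365 days.
Aug 15, 1821 → Aug 15, 1822: 365 days.
Aug 15, 1822 → Aug 15, 1823: 365 days.
Aug 15, 1823 → Sep 15, 1823: 31 days (August has 31).
Sep 15, 1823 → Oct 15, 1823: 30 days (September has 30).
Oct 15, 1823 → Nov 15, 1823: 31 days (October has 31).
Nov 15, 1823 → Dec 15, 1823: 30 days (November has 30).
Dec 15, 1823 → Jan 15, 1824: 31 days (December has 31).
Jan 15, 1824 → Feb 15, 1824: 31 days (January has 31).
Feb 15, 1824 → Mar 15, 1824: 29 days (February has 29).
Mar 15, 1824 → Apr 15, 1824: 31 days (March has 31).
Apr 15, 1824 → May 15, 1824: 30 days (April has 30).
May 15, 1824 → Jun 15, 1824: 31 days (May has 31).
Jun 15, 1824 → Jun 29, 1824: 14 days.
Total: 1414 days.

1414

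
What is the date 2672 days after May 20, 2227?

+366 (one year; includes Feb 29, 2228) → May 20, 2228 (2306 left).
+365 (one year) → May 20, 2229 (1941 left).
+365 (one year) → May 20, 2230 (1576 left).
+365 (one year) → May 20, 2231 (1211 left).
+366 (one year; includes Feb 29, 2232) → May 20, 2232 (845 left).
+365 (one year) → May 20, 2233 (480 left).
+365 (one year) → May 20, 2234 (115 left).
May has 31 days: +12 → Jun 1, 2234 (103 left).
Jun has 30 days: +30 → Jul 1, 2234 (73 left).
Jul has 31 days: +31 → Aug 1, 2234 (42 left).
Aug has 31 days: +31 → Sep 1, 2234 (11 left).
+11 → Sep 12, 2234.

September 12, 2234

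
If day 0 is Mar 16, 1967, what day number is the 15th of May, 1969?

Mar 16, 1967 → Mar 16, 1968: 366 days (Feb 29, 1968 is in that span).
Mar 16, 1968 → Mar 16, 1969: 365 days.
Mar 16, 1969 → Apr 16, 1969: 31 days (March has 31).
Apr 16, 1969 → May 15, 1969: 29 days.
Total: 791 days.

791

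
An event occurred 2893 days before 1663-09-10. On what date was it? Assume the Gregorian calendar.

October 9, 1655

−365 (one year) → Sep 10, 1662 (2528 left).
−365 (one year) → Sep 10, 1661 (2163 left).
−365 (one year) → Sep 10, 1660 (1798 left).
−366 (one year; includes Feb 29, 1660) → Sep 10, 1659 (1432 left).
−365 (one year) → Sep 10, 1658 (1067 left).
−365 (one year) → Sep 10, 1657 (702 left).
−365 (one year) → Sep 10, 1656 (337 left).
−10 → Aug 31, 1656 (end of Aug, 31 days; 327 left).
−31 → Jul 31, 1656 (end of Jul, 31 days; 296 left).
−31 → Jun 30, 1656 (end of Jun, 30 days; 265 left).
−30 → May 31, 1656 (end of May, 31 days; 235 left).
−31 → Apr 30, 1656 (end of Apr, 30 days; 204 left).
−30 → Mar 31, 1656 (end of Mar, 31 days; 174 left).
−31 → Feb 29, 1656 (end of Feb, 29 days; 143 left).
−29 → Jan 31, 1656 (end of Jan, 31 days; 114 left).
−31 → Dec 31, 1655 (end of Dec, 31 days; 83 left).
−31 → Nov 30, 1655 (end of Nov, 30 days; 52 left).
−30 → Oct 31, 1655 (end of Oct, 31 days; 22 left).
−22 → Oct 9, 1655.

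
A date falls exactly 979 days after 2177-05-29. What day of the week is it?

First find the weekday of May 29, 2177. Doomsday rule: the anchor day for the 2100s is Sunday. For year 77: 77÷12 = 6 r 5, and 5÷4 = 1, so 6+5+1 = 12.
Sunday + 12 ≡ Friday — that's 2177's doomsday.
In May the doomsday date is May 9.
May 29 is 20 days after May 9; 20 mod 7 = 6, so Friday + 6 = Thursday.
979 mod 7 = 6, so 979 days after a Thursday is Thursday + 6 = Wednesday.

Wednesday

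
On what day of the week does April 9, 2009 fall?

Thursday

Doomsday rule: the anchor day for the 2000s is Tuesday. For year 09: 9÷12 = 0 r 9, and 9÷4 = 2, so 0+9+2 = 11.
Tuesday + 11 ≡ Saturday — that's 2009's doomsday.
In April the doomsday date is Apr 4.
Apr 9 is 5 days after Apr 4; 5 mod 7 = 5, so Saturday + 5 = Thursday.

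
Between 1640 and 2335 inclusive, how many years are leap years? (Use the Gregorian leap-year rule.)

Multiples of 4 in [1640,2335]: 174.
Of those, multiples of 100: 7 (not leap unless ÷400).
Multiples of 400: 1.
Leap years = 174 − 7 + 1 = 168.

168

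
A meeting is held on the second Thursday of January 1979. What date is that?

January 11, 1979

January 1, 1979 is a Monday.
The first Thursday is therefore January 4 (3 days later).
The second Thursday is 4 + 1×7 = January 11.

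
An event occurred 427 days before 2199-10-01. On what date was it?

July 31, 2198

−365 (one year) → Oct 1, 2198 (62 left).
−1 → Sep 30, 2198 (end of Sep, 30 days; 61 left).
−30 → Aug 31, 2198 (end of Aug, 31 days; 31 left).
−31 → Jul 31, 2198 (end of Jul, 31 days; 0 left).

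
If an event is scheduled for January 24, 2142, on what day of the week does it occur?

Wednesday

Doomsday rule: the anchor day for the 2100s is Sunday. For year 42: 42÷12 = 3 r 6, and 6÷4 = 1, so 3+6+1 = 10.
Sunday + 10 ≡ Wednesday — that's 2142's doomsday.
In January the doomsday date is Jan 3 (2142 is not a leap year).
Jan 24 is 21 days after Jan 3; 21 mod 7 = 0, so Wednesday + 0 = Wednesday.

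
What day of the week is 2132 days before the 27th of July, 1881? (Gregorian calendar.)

First find the weekday of Jul 27, 1881. Doomsday rule: the anchor day for the 1800s is Friday. For year 81: 81÷12 = 6 r 9, and 9÷4 = 2, so 6+9+2 = 17.
Friday + 17 ≡ Monday — that's 1881's doomsday.
In July the doomsday date is Jul 11.
Jul 27 is 16 days after Jul 11; 16 mod 7 = 2, so Monday + 2 = Wednesday.
2132 mod 7 = 4, so 2132 days before a Wednesday is Wednesday − 4 = Saturday.

Saturday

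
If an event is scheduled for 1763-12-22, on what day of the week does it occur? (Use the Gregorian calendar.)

Thursday

Doomsday rule: the anchor day for the 1700s is Sunday. For year 63: 63÷12 = 5 r 3, and 3÷4 = 0, so 5+3+0 = 8.
Sunday + 8 ≡ Monday — that's 1763's doomsday.
In December the doomsday date is Dec 12.
Dec 22 is 10 days after Dec 12; 10 mod 7 = 3, so Monday + 3 = Thursday.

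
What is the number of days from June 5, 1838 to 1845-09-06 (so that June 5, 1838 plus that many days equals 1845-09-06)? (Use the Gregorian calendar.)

Jun 5, 1838 → Jun 5, 1839: 365 days.
Jun 5, 1839 → Jun 5, 1840: 366 days (Feb 29, 1840 is in that span).
Jun 5, 1840 → Jun 5, 1841: 365 days.
Jun 5, 1841 → Jun 5, 1842: 365 days.
Jun 5, 1842 → Jun 5, 1843: 365 days.
Jun 5, 1843 → Jun 5, 1844: 366 days (Feb 29, 1844 is in that span).
Jun 5, 1844 → Jun 5, 1845: 365 days.
Jun 5, 1845 → Jul 5, 1845: 30 days (June has 30).
Jul 5, 1845 → Aug 5, 1845: 31 days (July has 31).
Aug 5, 1845 → Sep 5, 1845: 31 days (August has 31).
Sep 5, 1845 → Sep 6, 1845: 1 days.
Total: 2650 days.

2650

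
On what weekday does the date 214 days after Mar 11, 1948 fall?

Monday

Mar 11, 1948 is a Thursday.
214 mod 7 = 4, so 214 days after a Thursday is Thursday + 4 = Monday.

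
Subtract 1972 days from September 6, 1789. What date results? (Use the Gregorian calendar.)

April 13, 1784

−365 (one year) → Sep 6, 1788 (1607 left).
−366 (one year; includes Feb 29, 1788) → Sep 6, 1787 (1241 left).
−365 (one year) → Sep 6, 1786 (876 left).
−365 (one year) → Sep 6, 1785 (511 left).
−365 (one year) → Sep 6, 1784 (146 left).
−6 → Aug 31, 1784 (end of Aug, 31 days; 140 left).
−31 → Jul 31, 1784 (end of Jul, 31 days; 109 left).
−31 → Jun 30, 1784 (end of Jun, 30 days; 78 left).
−30 → May 31, 1784 (end of May, 31 days; 48 left).
−31 → Apr 30, 1784 (end of Apr, 30 days; 17 left).
−17 → Apr 13, 1784.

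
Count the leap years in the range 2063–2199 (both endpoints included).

33

Multiples of 4 in [2063,2199]: 34.
Of those, multiples of 100: 1 (not leap unless ÷400).
Multiples of 400: 0.
Leap years = 34 − 1 + 0 = 33.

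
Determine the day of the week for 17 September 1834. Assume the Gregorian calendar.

Doomsday rule: the anchor day for the 1800s is Friday. For year 34: 34÷12 = 2 r 10, and 10÷4 = 2, so 2+10+2 = 14.
Friday + 14 ≡ Friday — that's 1834's doomsday.
In September the doomsday date is Sep 5.
Sep 17 is 12 days after Sep 5; 12 mod 7 = 5, so Friday + 5 = Wednesday.

Wednesday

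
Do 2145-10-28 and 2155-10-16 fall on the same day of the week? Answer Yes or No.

Yes

From Oct 28, 2145 to Oct 16, 2155 is 3640 days.
3640 mod 7 = 0, so they are the same weekday.
(Oct 28, 2145 is a Thursday; Oct 16, 2155 is a Thursday.)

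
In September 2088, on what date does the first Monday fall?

September 1, 2088 is a Wednesday.
The first Monday is therefore September 6 (5 days later).

September 6, 2088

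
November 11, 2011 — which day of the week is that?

Friday

January 1, 2011 is a Saturday.
Jan 1, 2011 → Feb 1, 2011: 31 days (January has 31).
Feb 1, 2011 → Mar 1, 2011: 28 days (February has 28).
Mar 1, 2011 → Apr 1, 2011: 31 days (March has 31).
Apr 1, 2011 → May 1, 2011: 30 days (April has 30).
May 1, 2011 → Jun 1, 2011: 31 days (May has 31).
Jun 1, 2011 → Jul 1, 2011: 30 days (June has 30).
Jul 1, 2011 → Aug 1, 2011: 31 days (July has 31).
Aug 1, 2011 → Sep 1, 2011: 31 days (August has 31).
Sep 1, 2011 → Oct 1, 2011: 30 days (September has 30).
Oct 1, 2011 → Nov 1, 2011: 31 days (October has 31).
Nov 1, 2011 → Nov 11, 2011: 10 days.
Total: 314 days.
314 mod 7 = 6, so Saturday + 6 = Friday.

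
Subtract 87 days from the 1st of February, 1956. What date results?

−1 → Jan 31, 1956 (end of Jan, 31 days; 86 left).
−31 → Dec 31, 1955 (end of Dec, 31 days; 55 left).
−31 → Nov 30, 1955 (end of Nov, 30 days; 24 left).
−24 → Nov 6, 1955.

November 6, 1955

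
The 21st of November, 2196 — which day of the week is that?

Doomsday rule: the anchor day for the 2100s is Sunday. For year 96: 96÷12 = 8 r 0, and 0÷4 = 0, so 8+0+0 = 8.
Sunday + 8 ≡ Monday — that's 2196's doomsday.
In November the doomsday date is Nov 7.
Nov 21 is 14 days after Nov 7; 14 mod 7 = 0, so Monday + 0 = Monday.

Monday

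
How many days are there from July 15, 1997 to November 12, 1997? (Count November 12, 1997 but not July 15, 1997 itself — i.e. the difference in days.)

120

Jul 15, 1997 → Aug 15, 1997: 31 days (July has 31).
Aug 15, 1997 → Sep 15, 1997: 31 days (August has 31).
Sep 15, 1997 → Oct 15, 1997: 30 days (September has 30).
Oct 15, 1997 → Nov 12, 1997: 28 days.
Total: 120 days.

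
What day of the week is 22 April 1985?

Doomsday rule: the anchor day for the 1900s is Wednesday. For year 85: 85÷12 = 7 r 1, and 1÷4 = 0, so 7+1+0 = 8.
Wednesday + 8 ≡ Thursday — that's 1985's doomsday.
In April the doomsday date is Apr 4.
Apr 22 is 18 days after Apr 4; 18 mod 7 = 4, so Thursday + 4 = Monday.

Monday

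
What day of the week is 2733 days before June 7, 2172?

Thursday

First find the weekday of Jun 7, 2172. Doomsday rule: the anchor day for the 2100s is Sunday. For year 72: 72÷12 = 6 r 0, and 0÷4 = 0, so 6+0+0 = 6.
Sunday + 6 ≡ Saturday — that's 2172's doomsday.
In June the doomsday date is Jun 6.
Jun 7 is 1 day after Jun 6; 1 mod 7 = 1, so Saturday + 1 = Sunday.
2733 mod 7 = 3, so 2733 days before a Sunday is Sunday − 3 = Thursday.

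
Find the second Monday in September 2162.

September 13, 2162

September 1, 2162 is a Wednesday.
The first Monday is therefore September 6 (5 days later).
The second Monday is 6 + 1×7 = September 13.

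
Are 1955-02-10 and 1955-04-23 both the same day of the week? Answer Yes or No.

From Feb 10, 1955 to Apr 23, 1955 is 72 days.
72 mod 7 = 2, so they are different weekdays.
(Feb 10, 1955 is a Thursday; Apr 23, 1955 is a Saturday.)

No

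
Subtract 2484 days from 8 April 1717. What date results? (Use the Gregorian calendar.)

June 20, 1710

−365 (one year) → Apr 8, 1716 (2119 left).
−366 (one year; includes Feb 29, 1716) → Apr 8, 1715 (1753 left).
−365 (one year) → Apr 8, 1714 (1388 left).
−365 (one year) → Apr 8, 1713 (1023 left).
−365 (one year) → Apr 8, 1712 (658 left).
−366 (one year; includes Feb 29, 1712) → Apr 8, 1711 (292 left).
−8 → Mar 31, 1711 (end of Mar, 31 days; 284 left).
−31 → Feb 28, 1711 (end of Feb, 28 days; 253 left).
−28 → Jan 31, 1711 (end of Jan, 31 days; 225 left).
−31 → Dec 31, 1710 (end of Dec, 31 days; 194 left).
−31 → Nov 30, 1710 (end of Nov, 30 days; 163 left).
−30 → Oct 31, 1710 (end of Oct, 31 days; 133 left).
−31 → Sep 30, 1710 (end of Sep, 30 days; 102 left).
−30 → Aug 31, 1710 (end of Aug, 31 days; 72 left).
−31 → Jul 31, 1710 (end of Jul, 31 days; 41 left).
−31 → Jun 30, 1710 (end of Jun, 30 days; 10 left).
−10 → Jun 20, 1710.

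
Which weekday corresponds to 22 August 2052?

Doomsday rule: the anchor day for the 2000s is Tuesday. For year 52: 52÷12 = 4 r 4, and 4÷4 = 1, so 4+4+1 = 9.
Tuesday + 9 ≡ Thursday — that's 2052's doomsday.
In August the doomsday date is Aug 8.
Aug 22 is 14 days after Aug 8; 14 mod 7 = 0, so Thursday + 0 = Thursday.

Thursday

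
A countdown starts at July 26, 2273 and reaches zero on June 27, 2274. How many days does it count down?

336

Jul 26, 2273 → Aug 26, 2273: 31 days (July has 31).
Aug 26, 2273 → Sep 26, 2273: 31 days (August has 31).
Sep 26, 2273 → Oct 26, 2273: 30 days (September has 30).
Oct 26, 2273 → Nov 26, 2273: 31 days (October has 31).
Nov 26, 2273 → Dec 26, 2273: 30 days (November has 30).
Dec 26, 2273 → Jan 26, 2274: 31 days (December has 31).
Jan 26, 2274 → Feb 26, 2274: 31 days (January has 31).
Feb 26, 2274 → Mar 26, 2274: 28 days (February has 28).
Mar 26, 2274 → Apr 26, 2274: 31 days (March has 31).
Apr 26, 2274 → May 26, 2274: 30 days (April has 30).
May 26, 2274 → Jun 26, 2274: 31 days (May has 31).
Jun 26, 2274 → Jun 27, 2274: 1 days.
Total: 336 days.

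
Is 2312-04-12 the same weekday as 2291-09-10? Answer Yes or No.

No

From Sep 10, 2291 to Apr 12, 2312 is 7519 days.
7519 mod 7 = 1, so they are different weekdays.
(Sep 10, 2291 is a Thursday; Apr 12, 2312 is a Friday.)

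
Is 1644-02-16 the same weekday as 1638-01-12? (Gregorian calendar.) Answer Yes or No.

From Jan 12, 1638 to Feb 16, 1644 is 2226 days.
2226 mod 7 = 0, so they are the same weekday.
(Jan 12, 1638 is a Tuesday; Feb 16, 1644 is a Tuesday.)

Yes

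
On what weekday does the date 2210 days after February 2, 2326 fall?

Feb 2, 2326 is a Tuesday.
2210 mod 7 = 5, so 2210 days after a Tuesday is Tuesday + 5 = Sunday.

Sunday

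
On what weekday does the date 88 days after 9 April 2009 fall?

Monday

Apr 9, 2009 is a Thursday.
88 mod 7 = 4, so 88 days after a Thursday is Thursday + 4 = Monday.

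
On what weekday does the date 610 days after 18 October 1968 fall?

First find the weekday of Oct 18, 1968. Doomsday rule: the anchor day for the 1900s is Wednesday. For year 68: 68÷12 = 5 r 8, and 8÷4 = 2, so 5+8+2 = 15.
Wednesday + 15 ≡ Thursday — that's 1968's doomsday.
In October the doomsday date is Oct 10.
Oct 18 is 8 days after Oct 10; 8 mod 7 = 1, so Thursday + 1 = Friday.
610 mod 7 = 1, so 610 days after a Friday is Friday + 1 = Saturday.

Saturday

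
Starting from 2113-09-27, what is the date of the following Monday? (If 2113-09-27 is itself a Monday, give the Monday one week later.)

October 2, 2113

Sep 27, 2113 is a Wednesday.
From Wednesday to the next Monday is 5 days.
Sep 27, 2113 + 5 = Oct 2, 2113.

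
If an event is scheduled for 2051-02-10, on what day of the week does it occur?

Friday

January 1, 2051 is a Sunday.
Jan 1, 2051 → Feb 1, 2051: 31 days (January has 31).
Feb 1, 2051 → Feb 10, 2051: 9 days.
Total: 40 days.
40 mod 7 = 5, so Sunday + 5 = Friday.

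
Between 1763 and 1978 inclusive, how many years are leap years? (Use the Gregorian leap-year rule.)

Multiples of 4 in [1763,1978]: 54.
Of those, multiples of 100: 2 (not leap unless ÷400).
Multiples of 400: 0.
Leap years = 54 − 2 + 0 = 52.

52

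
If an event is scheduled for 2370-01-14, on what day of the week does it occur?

Wednesday

Doomsday rule: the anchor day for the 2300s is Wednesday. For year 70: 70÷12 = 5 r 10, and 10÷4 = 2, so 5+10+2 = 17.
Wednesday + 17 ≡ Saturday — that's 2370's doomsday.
In January the doomsday date is Jan 3 (2370 is not a leap year).
Jan 14 is 11 days after Jan 3; 11 mod 7 = 4, so Saturday + 4 = Wednesday.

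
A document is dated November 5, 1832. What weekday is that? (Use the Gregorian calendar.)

Monday

Doomsday rule: the anchor day for the 1800s is Friday. For year 32: 32÷12 = 2 r 8, and 8÷4 = 2, so 2+8+2 = 12.
Friday + 12 ≡ Wednesday — that's 1832's doomsday.
In November the doomsday date is Nov 7.
Nov 5 is 2 days before Nov 7; 2 mod 7 = 2, so Wednesday − 2 = Monday.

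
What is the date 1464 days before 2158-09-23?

September 20, 2154

−365 (one year) → Sep 23, 2157 (1099 left).
−365 (one year) → Sep 23, 2156 (734 left).
−366 (one year; includes Feb 29, 2156) → Sep 23, 2155 (368 left).
−23 → Aug 31, 2155 (end of Aug, 31 days; 345 left).
−31 → Jul 31, 2155 (end of Jul, 31 days; 314 left).
−31 → Jun 30, 2155 (end of Jun, 30 days; 283 left).
−30 → May 31, 2155 (end of May, 31 days; 253 left).
−31 → Apr 30, 2155 (end of Apr, 30 days; 222 left).
−30 → Mar 31, 2155 (end of Mar, 31 days; 192 left).
−31 → Feb 28, 2155 (end of Feb, 28 days; 161 left).
−28 → Jan 31, 2155 (end of Jan, 31 days; 133 left).
−31 → Dec 31, 2154 (end of Dec, 31 days; 102 left).
−31 → Nov 30, 2154 (end of Nov, 30 days; 71 left).
−30 → Oct 31, 2154 (end of Oct, 31 days; 41 left).
−31 → Sep 30, 2154 (end of Sep, 30 days; 10 left).
−10 → Sep 20, 2154.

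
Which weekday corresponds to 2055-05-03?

January 1, 2055 is a Friday.
Jan 1, 2055 → Feb 1, 2055: 31 days (January has 31).
Feb 1, 2055 → Mar 1, 2055: 28 days (February has 28).
Mar 1, 2055 → Apr 1, 2055: 31 days (March has 31).
Apr 1, 2055 → May 1, 2055: 30 days (April has 30).
May 1, 2055 → May 3, 2055: 2 days.
Total: 122 days.
122 mod 7 = 3, so Friday + 3 = Monday.

Monday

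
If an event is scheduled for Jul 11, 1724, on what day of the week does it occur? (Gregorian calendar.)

Tuesday

Doomsday rule: the anchor day for the 1700s is Sunday. For year 24: 24÷12 = 2 r 0, and 0÷4 = 0, so 2+0+0 = 2.
Sunday + 2 ≡ Tuesday — that's 1724's doomsday.
In July the doomsday date is Jul 11.
Jul 11 is the doomsday itself: Tuesday.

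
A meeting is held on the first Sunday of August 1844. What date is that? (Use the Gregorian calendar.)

August 4, 1844

August 1, 1844 is a Thursday.
The first Sunday is therefore August 4 (3 days later).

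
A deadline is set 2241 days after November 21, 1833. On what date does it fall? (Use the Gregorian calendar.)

January 10, 1840

+365 (one year) → Nov 21, 1834 (1876 left).
+365 (one year) → Nov 21, 1835 (1511 left).
+366 (one year; includes Feb 29, 1836) → Nov 21, 1836 (1145 left).
+365 (one year) → Nov 21, 1837 (780 left).
+365 (one year) → Nov 21, 1838 (415 left).
+365 (one year) → Nov 21, 1839 (50 left).
Nov has 30 days: +10 → Dec 1, 1839 (40 left).
Dec has 31 days: +31 → Jan 1, 1840 (9 left).
+9 → Jan 10, 1840.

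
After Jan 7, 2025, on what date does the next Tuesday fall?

Jan 7, 2025 is a Tuesday.
From Tuesday to the next Tuesday is 7 days.
Jan 7, 2025 + 7 = Jan 14, 2025.

January 14, 2025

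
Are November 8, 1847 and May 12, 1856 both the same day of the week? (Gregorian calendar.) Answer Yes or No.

Yes

From Nov 8, 1847 to May 12, 1856 is 3108 days.
3108 mod 7 = 0, so they are the same weekday.
(Nov 8, 1847 is a Monday; May 12, 1856 is a Monday.)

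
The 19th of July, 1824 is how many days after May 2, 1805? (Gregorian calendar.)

7018

May 2, 1805 → May 2, 1806: 365 days.
May 2, 1806 → May 2, 1807: 365 days.
May 2, 1807 → May 2, 1808: 366 days (Feb 29, 1808 is in that span).
May 2, 1808 → May 2, 1809: 365 days.
May 2, 1809 → May 2, 1810: 365 days.
May 2, 1810 → May 2, 1811: 365 days.
May 2, 1811 → May 2, 1812: 366 days (Feb 29, 1812 is in that span).
May 2, 1812 → May 2, 1813: 365 days.
May 2, 1813 → May 2, 1814: 365 days.
May 2, 1814 → May 2, 1815: 365 days.
May 2, 1815 → May 2, 1816: 366 days (Feb 29, 1816 is in that span).
May 2, 1816 → May 2, 1817: 365 days.
May 2, 1817 → May 2, 1818: 365 days.
May 2, 1818 → May 2, 1819: 365 days.
May 2, 1819 → May 2, 1820: 366 days (Feb 29, 1820 is in that span).
May 2, 1820 → May 2, 1821: 365 days.
May 2, 1821 → May 2, 1822: 365 days.
May 2, 1822 → May 2, 1823: 365 days.
May 2, 1823 → May 2, 1824: 366 days (Feb 29, 1824 is in that span).
May 2, 1824 → Jun 2, 1824: 31 days (May has 31).
Jun 2, 1824 → Jul 2, 1824: 30 days (June has 30).
Jul 2, 1824 → Jul 19, 1824: 17 days.
Total: 7018 days.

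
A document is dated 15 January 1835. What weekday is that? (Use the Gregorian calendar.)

Doomsday rule: the anchor day for the 1800s is Friday. For year 35: 35÷12 = 2 r 11, and 11÷4 = 2, so 2+11+2 = 15.
Friday + 15 ≡ Saturday — that's 1835's doomsday.
In January the doomsday date is Jan 3 (1835 is not a leap year).
Jan 15 is 12 days after Jan 3; 12 mod 7 = 5, so Saturday + 5 = Thursday.

Thursday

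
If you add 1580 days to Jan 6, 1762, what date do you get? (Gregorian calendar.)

+365 (one year) → Jan 6, 1763 (1215 left).
+365 (one year) → Jan 6, 1764 (850 left).
+366 (one year; includes Feb 29, 1764) → Jan 6, 1765 (484 left).
+365 (one year) → Jan 6, 1766 (119 left).
Jan has 31 days: +26 → Feb 1, 1766 (93 left).
Feb has 28 days: +28 → Mar 1, 1766 (65 left).
Mar has 31 days: +31 → Apr 1, 1766 (34 left).
Apr has 30 days: +30 → May 1, 1766 (4 left).
+4 → May 5, 1766.

May 5, 1766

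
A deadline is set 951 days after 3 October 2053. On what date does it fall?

May 11, 2056

+365 (one year) → Oct 3, 2054 (586 left).
+365 (one year) → Oct 3, 2055 (221 left).
Oct has 31 days: +29 → Nov 1, 2055 (192 left).
Nov has 30 days: +30 → Dec 1, 2055 (162 left).
Dec has 31 days: +31 → Jan 1, 2056 (131 left).
Jan has 31 days: +31 → Feb 1, 2056 (100 left).
Feb has 29 days: +29 → Mar 1, 2056 (71 left).
Mar has 31 days: +31 → Apr 1, 2056 (40 left).
Apr has 30 days: +30 → May 1, 2056 (10 left).
+10 → May 11, 2056.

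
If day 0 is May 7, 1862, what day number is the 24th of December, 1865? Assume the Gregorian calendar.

May 7, 1862 → May 7, 1863: 365 days.
May 7, 1863 → May 7, 1864: 366 days (Feb 29, 1864 is in that span).
May 7, 1864 → May 7, 1865: 365 days.
May 7, 1865 → Jun 7, 1865: 31 days (May has 31).
Jun 7, 1865 → Jul 7, 1865: 30 days (June has 30).
Jul 7, 1865 → Aug 7, 1865: 31 days (July has 31).
Aug 7, 1865 → Sep 7, 1865: 31 days (August has 31).
Sep 7, 1865 → Oct 7, 1865: 30 days (September has 30).
Oct 7, 1865 → Nov 7, 1865: 31 days (October has 31).
Nov 7, 1865 → Dec 7, 1865: 30 days (November has 30).
Dec 7, 1865 → Dec 24, 1865: 17 days.
Total: 1327 days.

1327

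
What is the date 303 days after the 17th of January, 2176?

November 15, 2176

Jan has 31 days: +15 → Feb 1, 2176 (288 left).
Feb has 29 days: +29 → Mar 1, 2176 (259 left).
Mar has 31 days: +31 → Apr 1, 2176 (228 left).
Apr has 30 days: +30 → May 1, 2176 (198 left).
May has 31 days: +31 → Jun 1, 2176 (167 left).
Jun has 30 days: +30 → Jul 1, 2176 (137 left).
Jul has 31 days: +31 → Aug 1, 2176 (106 left).
Aug has 31 days: +31 → Sep 1, 2176 (75 left).
Sep has 30 days: +30 → Oct 1, 2176 (45 left).
Oct has 31 days: +31 → Nov 1, 2176 (14 left).
+14 → Nov 15, 2176.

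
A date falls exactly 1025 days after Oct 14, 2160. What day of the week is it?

First find the weekday of Oct 14, 2160. Doomsday rule: the anchor day for the 2100s is Sunday. For year 60: 60÷12 = 5 r 0, and 0÷4 = 0, so 5+0+0 = 5.
Sunday + 5 ≡ Friday — that's 2160's doomsday.
In October the doomsday date is Oct 10.
Oct 14 is 4 days after Oct 10; 4 mod 7 = 4, so Friday + 4 = Tuesday.
1025 mod 7 = 3, so 1025 days after a Tuesday is Tuesday + 3 = Friday.

Friday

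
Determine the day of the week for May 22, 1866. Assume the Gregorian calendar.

Tuesday

Doomsday rule: the anchor day for the 1800s is Friday. For year 66: 66÷12 = 5 r 6, and 6÷4 = 1, so 5+6+1 = 12.
Friday + 12 ≡ Wednesday — that's 1866's doomsday.
In May the doomsday date is May 9.
May 22 is 13 days after May 9; 13 mod 7 = 6, so Wednesday + 6 = Tuesday.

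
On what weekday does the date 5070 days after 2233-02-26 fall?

First find the weekday of Feb 26, 2233. Doomsday rule: the anchor day for the 2200s is Friday. For year 33: 33÷12 = 2 r 9, and 9÷4 = 2, so 2+9+2 = 13.
Friday + 13 ≡ Thursday — that's 2233's doomsday.
In February the doomsday date is Feb 28 (2233 is not a leap year).
Feb 26 is 2 days before Feb 28; 2 mod 7 = 2, so Thursday − 2 = Tuesday.
5070 mod 7 = 2, so 5070 days after a Tuesday is Tuesday + 2 = Thursday.

Thursday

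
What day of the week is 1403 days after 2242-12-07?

First find the weekday of Dec 7, 2242. Doomsday rule: the anchor day for the 2200s is Friday. For year 42: 42÷12 = 3 r 6, and 6÷4 = 1, so 3+6+1 = 10.
Friday + 10 ≡ Monday — that's 2242's doomsday.
In December the doomsday date is Dec 12.
Dec 7 is 5 days before Dec 12; 5 mod 7 = 5, so Monday − 5 = Wednesday.
1403 mod 7 = 3, so 1403 days after a Wednesday is Wednesday + 3 = Saturday.

Saturday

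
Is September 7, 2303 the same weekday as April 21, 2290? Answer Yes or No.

Yes

From Apr 21, 2290 to Sep 7, 2303 is 4886 days.
4886 mod 7 = 0, so they are the same weekday.
(Apr 21, 2290 is a Monday; Sep 7, 2303 is a Monday.)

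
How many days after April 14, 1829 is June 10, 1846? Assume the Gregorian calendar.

Apr 14, 1829 → Apr 14, 1830: 365 days.
Apr 14, 1830 → Apr 14, 1831: 365 days.
Apr 14, 1831 → Apr 14, 1832: 366 days (Feb 29, 1832 is in that span).
Apr 14, 1832 → Apr 14, 1833: 365 days.
Apr 14, 1833 → Apr 14, 1834: 365 days.
Apr 14, 1834 → Apr 14, 1835: 365 days.
Apr 14, 1835 → Apr 14, 1836: 366 days (Feb 29, 1836 is in that span).
Apr 14, 1836 → Apr 14, 1837: 365 days.
Apr 14, 1837 → Apr 14, 1838: 365 days.
Apr 14, 1838 → Apr 14, 1839: 365 days.
Apr 14, 1839 → Apr 14, 1840: 366 days (Feb 29, 1840 is in that span).
Apr 14, 1840 → Apr 14, 1841: 365 days.
Apr 14, 1841 → Apr 14, 1842: 365 days.
Apr 14, 1842 → Apr 14, 1843: 365 days.
Apr 14, 1843 → Apr 14, 1844: 366 days (Feb 29, 1844 is in that span).
Apr 14, 1844 → Apr 14, 1845: 365 days.
Apr 14, 1845 → Apr 14, 1846: 365 days.
Apr 14, 1846 → May 14, 1846: 30 days (April has 30).
May 14, 1846 → Jun 10, 1846: 27 days.
Total: 6266 days.

6266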